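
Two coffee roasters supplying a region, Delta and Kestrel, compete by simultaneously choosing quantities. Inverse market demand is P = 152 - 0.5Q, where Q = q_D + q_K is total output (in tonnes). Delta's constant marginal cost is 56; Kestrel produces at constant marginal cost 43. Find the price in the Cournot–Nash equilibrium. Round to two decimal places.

Delta's profit: π_D = (152 - 0.5Q)q_D - (56q_D). Setting ∂π_D/∂q_D = 0: 96 - q_D - (1/2)(q_K) = 0.
Kestrel's profit: π_K = (152 - 0.5Q)q_K - (43q_K). Setting ∂π_K/∂q_K = 0: 109 - q_K - (1/2)(q_D) = 0.
So q_D = (96 - (1/2)q_K) and q_K = (109 - (1/2)q_D).
Solving the pair: q_D = 166/3, q_K = 244/3.
Total output Q = 410/3, so price P = 152 - (1/2)·(410/3) = 251/3.

83.67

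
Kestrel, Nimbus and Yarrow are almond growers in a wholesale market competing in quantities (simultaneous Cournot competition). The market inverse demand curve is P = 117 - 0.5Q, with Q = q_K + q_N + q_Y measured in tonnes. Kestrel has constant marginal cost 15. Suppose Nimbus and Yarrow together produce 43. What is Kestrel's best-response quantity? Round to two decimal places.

80.50

With rivals' combined output fixed at 43, Kestrel's profit is π_K = (117 - (1/2)·43 - (1/2)q_K)q_K - (15q_K) = (191/2 - (1/2)q_K)q_K - (15q_K).
∂π_K/∂q_K = 161/2 - q_K = 0, so q_K = 161/2.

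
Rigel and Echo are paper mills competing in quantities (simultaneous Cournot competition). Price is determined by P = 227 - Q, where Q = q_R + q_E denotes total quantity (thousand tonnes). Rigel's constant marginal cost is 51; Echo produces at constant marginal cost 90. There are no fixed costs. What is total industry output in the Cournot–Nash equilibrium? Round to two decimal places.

104.33

Rigel's profit: π_R = (227 - Q)q_R - (51q_R). Setting ∂π_R/∂q_R = 0: 176 - 2q_R - (q_E) = 0.
Echo's first-order condition: 137 - 2q_E - (q_R) = 0.
So q_R = (176 - q_E)/2 and q_E = (137 - q_R)/2.
Substituting one into the other gives q_R = 215/3 and q_E = 98/3.
Total output Q = 215/3 + 98/3 = 313/3.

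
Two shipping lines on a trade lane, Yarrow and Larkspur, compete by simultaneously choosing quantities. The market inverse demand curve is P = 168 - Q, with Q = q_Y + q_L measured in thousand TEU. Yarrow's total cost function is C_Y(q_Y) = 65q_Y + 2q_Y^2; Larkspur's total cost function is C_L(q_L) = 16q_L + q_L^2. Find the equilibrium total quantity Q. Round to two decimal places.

46.48

Yarrow's profit: π_Y = (168 - Q)q_Y - (65q_Y + 2q_Y²). Setting ∂π_Y/∂q_Y = 0: 103 - 6q_Y - (q_L) = 0.
Larkspur's first-order condition: 152 - 4q_L - (q_Y) = 0.
So q_Y = (103 - q_L)/6 and q_L = (152 - q_Y)/4.
Solving the pair: q_Y = 260/23, q_L = 809/23.
Total output Q = 260/23 + 809/23 = 1069/23.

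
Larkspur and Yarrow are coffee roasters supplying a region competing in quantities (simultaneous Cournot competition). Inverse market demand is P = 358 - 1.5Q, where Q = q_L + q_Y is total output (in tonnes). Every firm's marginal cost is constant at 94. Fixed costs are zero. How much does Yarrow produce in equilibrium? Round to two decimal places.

58.67

Each firm earns π_i = (358 - 1.5Q)q_i - 94q_i.
Setting ∂π_i/∂q_i = 0 with rivals' quantities fixed: 264 - 3q_i - (3/2)q_j = 0.
With identical firms every q_j equals q_i, so q_j = q_i and 264 = (9/2)q_i, giving q_i = 176/3.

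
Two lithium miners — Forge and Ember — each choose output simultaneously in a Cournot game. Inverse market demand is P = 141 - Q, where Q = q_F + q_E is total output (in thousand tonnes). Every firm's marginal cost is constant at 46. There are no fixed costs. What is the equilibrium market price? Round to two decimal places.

77.67

Each firm earns π_i = (141 - Q)q_i - 46q_i.
First-order condition (treating rivals' output as given): 95 - 2q_i - q_j = 0.
By symmetry each firm produces the same amount; substituting q_j = q_i yields q_i = 95/3.
Total output Q = 190/3, so price P = 141 - 190/3 = 233/3.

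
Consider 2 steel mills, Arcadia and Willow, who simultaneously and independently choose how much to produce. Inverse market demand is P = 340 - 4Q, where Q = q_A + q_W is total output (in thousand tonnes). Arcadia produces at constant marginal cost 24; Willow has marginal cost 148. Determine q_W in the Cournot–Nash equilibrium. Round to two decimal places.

5.67

Arcadia's profit: π_A = (340 - 4Q)q_A - (24q_A). Setting ∂π_A/∂q_A = 0: 316 - 8q_A - 4(q_W) = 0.
Willow's first-order condition: 192 - 8q_W - 4(q_A) = 0.
So q_A = (316 - 4q_W)/8 and q_W = (192 - 4q_A)/8.
Solving the pair: q_A = 110/3, q_W = 17/3.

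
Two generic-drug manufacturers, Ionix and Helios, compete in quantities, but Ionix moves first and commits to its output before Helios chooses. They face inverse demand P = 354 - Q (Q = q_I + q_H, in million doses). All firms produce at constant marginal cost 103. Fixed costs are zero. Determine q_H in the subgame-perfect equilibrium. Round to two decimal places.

Solve by backward induction. Given q_I, the follower Helios maximises π_H = (354 - q_I - q_H)q_H - 103q_H.
Setting the follower's marginal profit to zero, 251 - q_I - 2q_H = 0, i.e. q_H = (251 - q_I)/2.
Ionix substitutes q_H(q_I) into its own profit: π_I = q_I(354 - q_I - (251 - q_I)/2) - 103q_I = (457/2 - (1/2)q_I)q_I - 103q_I.
The leader's first-order condition 251/2 - q_I = 0 yields q_I = 251/2.
Then q_H = (251 - 251/2)/2 = 251/4.

62.75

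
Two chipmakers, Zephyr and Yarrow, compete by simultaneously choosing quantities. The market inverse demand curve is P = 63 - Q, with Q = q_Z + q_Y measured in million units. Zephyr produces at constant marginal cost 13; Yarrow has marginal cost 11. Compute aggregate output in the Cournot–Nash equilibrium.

34

Zephyr's profit: π_Z = (63 - Q)q_Z - (13q_Z). Setting ∂π_Z/∂q_Z = 0: 50 - 2q_Z - (q_Y) = 0.
Yarrow's profit: π_Y = (63 - Q)q_Y - (11q_Y). Setting ∂π_Y/∂q_Y = 0: 52 - 2q_Y - (q_Z) = 0.
Best responses: q_Z = (50 - q_Y)/2, q_Y = (52 - q_Z)/2.
Solving the pair: q_Z = 16, q_Y = 18.
Total output Q = 16 + 18 = 34.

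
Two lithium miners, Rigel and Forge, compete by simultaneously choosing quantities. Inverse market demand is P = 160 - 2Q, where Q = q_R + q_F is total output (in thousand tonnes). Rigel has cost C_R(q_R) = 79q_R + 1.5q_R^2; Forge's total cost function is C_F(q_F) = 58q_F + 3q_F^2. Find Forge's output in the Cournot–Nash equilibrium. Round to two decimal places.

Rigel's profit: π_R = (160 - 2Q)q_R - (79q_R + (3/2)q_R²). Setting ∂π_R/∂q_R = 0: 81 - 7q_R - 2(q_F) = 0.
Forge's first-order condition: 102 - 10q_F - 2(q_R) = 0.
Best responses: q_R = (81 - 2q_F)/7, q_F = (102 - 2q_R)/10.
Solving the pair: q_R = 101/11, q_F = 92/11.

8.36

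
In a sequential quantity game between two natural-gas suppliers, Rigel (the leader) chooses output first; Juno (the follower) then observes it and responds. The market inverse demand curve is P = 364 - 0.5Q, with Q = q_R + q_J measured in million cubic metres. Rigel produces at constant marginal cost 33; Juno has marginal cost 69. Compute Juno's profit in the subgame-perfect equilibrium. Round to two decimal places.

6216.13

Solve by backward induction. Given q_R, the follower Juno maximises π_J = (364 - (1/2)q_R - (1/2)q_J)q_J - 69q_J.
∂π_J/∂q_J = 295 - (1/2)q_R - q_J = 0 gives the reaction function q_J = (295 - (1/2)q_R).
Rigel substitutes q_J(q_R) into its own profit: π_R = q_R(364 - (1/2)q_R - (295 - (1/2)q_R)/2) - 33q_R = (433/2 - (1/4)q_R)q_R - 33q_R.
Maximising: ∂π_R/∂q_R = 367/2 - (1/2)q_R = 0, giving q_R = 367.
Then q_J = (295 - (1/2)·367) = 223/2.
Price P = 364 - (1/2)·(957/2) = 499/4.
Juno's profit: (499/4 - 69)·(223/2) = 6216.1250.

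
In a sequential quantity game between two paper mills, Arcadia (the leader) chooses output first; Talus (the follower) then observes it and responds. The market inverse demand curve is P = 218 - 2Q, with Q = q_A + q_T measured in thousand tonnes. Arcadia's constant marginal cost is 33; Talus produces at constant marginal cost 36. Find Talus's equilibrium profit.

968

The follower Talus best-responds to any q_A: π_T = (218 - 2Q)q_T - 36q_T.
Setting the follower's marginal profit to zero, 182 - 2q_A - 4q_T = 0, i.e. q_T = (182 - 2q_A)/4.
Arcadia substitutes q_T(q_A) into its own profit: π_A = q_A(218 - 2q_A - (182 - 2q_A)/2) - 33q_A = (127 - q_A)q_A - 33q_A.
Leader FOC: 94 - 2q_A = 0, so q_A = 47.
Then q_T = (182 - 2·47)/4 = 22.
Price P = 218 - 2·69 = 80.
Talus's profit: (80 - 36)·22 = 968.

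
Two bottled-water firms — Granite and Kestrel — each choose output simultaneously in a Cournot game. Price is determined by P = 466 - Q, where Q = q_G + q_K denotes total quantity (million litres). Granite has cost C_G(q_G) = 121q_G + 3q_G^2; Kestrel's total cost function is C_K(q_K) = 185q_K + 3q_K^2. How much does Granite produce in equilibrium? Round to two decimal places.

Granite's profit: π_G = (466 - Q)q_G - (121q_G + 3q_G²). Setting ∂π_G/∂q_G = 0: 345 - 8q_G - (q_K) = 0.
Kestrel's first-order condition: 281 - 8q_K - (q_G) = 0.
Best responses: q_G = (345 - q_K)/8, q_K = (281 - q_G)/8.
Substituting one into the other gives q_G = 39.3492 and q_K = 1903/63.

39.35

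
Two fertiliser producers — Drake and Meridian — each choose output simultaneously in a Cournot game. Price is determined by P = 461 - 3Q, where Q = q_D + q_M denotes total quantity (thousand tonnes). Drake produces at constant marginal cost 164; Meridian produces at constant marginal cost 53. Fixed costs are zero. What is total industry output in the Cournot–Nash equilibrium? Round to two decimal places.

78.33

Drake's profit: π_D = (461 - 3Q)q_D - (164q_D). Setting ∂π_D/∂q_D = 0: 297 - 6q_D - 3(q_M) = 0.
Meridian's first-order condition: 408 - 6q_M - 3(q_D) = 0.
So q_D = (297 - 3q_M)/6 and q_M = (408 - 3q_D)/6.
Substituting one into the other gives q_D = 62/3 and q_M = 173/3.
Total output Q = 62/3 + 173/3 = 235/3.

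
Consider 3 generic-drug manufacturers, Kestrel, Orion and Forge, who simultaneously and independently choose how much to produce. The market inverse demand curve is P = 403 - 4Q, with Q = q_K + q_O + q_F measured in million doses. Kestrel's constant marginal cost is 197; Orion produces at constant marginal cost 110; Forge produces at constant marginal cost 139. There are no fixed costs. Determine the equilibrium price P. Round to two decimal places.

Kestrel's profit: π_K = (403 - 4Q)q_K - (197q_K). Setting ∂π_K/∂q_K = 0: 206 - 8q_K - 4(q_O + q_F) = 0.
Orion's first-order condition: 293 - 8q_O - 4(q_K + q_F) = 0.
Forge's profit: π_F = (403 - 4Q)q_F - (139q_F). Setting ∂π_F/∂q_F = 0: 264 - 8q_F - 4(q_K + q_O) = 0.
Adding the 3 conditions: 763 − 8Q − 8Q = 0, i.e. Q = 763/16.
Back-substituting: q_K = (206 − 763/4)/4 = 61/16, q_O = (293 − 763/4)/4 = 409/16, q_F = (264 − 763/4)/4 = 293/16.
Total output Q = 763/16, so price P = 403 - 4·(763/16) = 849/4.

212.25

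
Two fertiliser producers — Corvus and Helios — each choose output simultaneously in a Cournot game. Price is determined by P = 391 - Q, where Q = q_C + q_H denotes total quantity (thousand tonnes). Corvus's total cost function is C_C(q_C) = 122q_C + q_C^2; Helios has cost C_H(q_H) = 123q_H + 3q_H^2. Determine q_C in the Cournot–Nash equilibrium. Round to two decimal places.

60.77

Corvus's profit: π_C = (391 - Q)q_C - (122q_C + q_C²). Setting ∂π_C/∂q_C = 0: 269 - 4q_C - (q_H) = 0.
Helios's profit: π_H = (391 - Q)q_H - (123q_H + 3q_H²). Setting ∂π_H/∂q_H = 0: 268 - 8q_H - (q_C) = 0.
Best responses: q_C = (269 - q_H)/4, q_H = (268 - q_C)/8.
Substituting one into the other gives q_C = 1884/31 and q_H = 803/31.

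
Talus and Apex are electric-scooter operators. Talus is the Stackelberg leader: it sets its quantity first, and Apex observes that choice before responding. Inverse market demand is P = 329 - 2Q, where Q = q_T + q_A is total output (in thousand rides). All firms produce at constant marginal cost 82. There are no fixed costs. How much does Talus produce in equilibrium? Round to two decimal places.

61.75

The follower Apex best-responds to any q_T: π_A = (329 - 2Q)q_A - 82q_A.
Setting the follower's marginal profit to zero, 247 - 2q_T - 4q_A = 0, i.e. q_A = (247 - 2q_T)/4.
Talus substitutes q_A(q_T) into its own profit: π_T = q_T(329 - 2q_T - (247 - 2q_T)/2) - 82q_T = (411/2 - q_T)q_T - 82q_T.
The leader's first-order condition 247/2 - 2q_T = 0 yields q_T = 247/4.
Then q_A = (247 - 2·(247/4))/4 = 247/8.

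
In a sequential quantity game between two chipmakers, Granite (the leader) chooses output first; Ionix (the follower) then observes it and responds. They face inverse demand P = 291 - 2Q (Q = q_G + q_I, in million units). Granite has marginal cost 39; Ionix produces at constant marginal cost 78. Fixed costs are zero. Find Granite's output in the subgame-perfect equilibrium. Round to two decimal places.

The follower Ionix best-responds to any q_G: π_I = (291 - 2Q)q_I - 78q_I.
Follower FOC: 213 - 2q_G - 4q_I = 0, so q_I(q_G) = (213 - 2q_G)/4.
The leader anticipates this reaction. Substituting into P = 291 - 2Q gives P = 369/2 - q_G, so π_G = (369/2 - q_G)q_G - 39q_G.
The leader's first-order condition 291/2 - 2q_G = 0 yields q_G = 291/4.
Then q_I = (213 - 2·(291/4))/4 = 135/8.

72.75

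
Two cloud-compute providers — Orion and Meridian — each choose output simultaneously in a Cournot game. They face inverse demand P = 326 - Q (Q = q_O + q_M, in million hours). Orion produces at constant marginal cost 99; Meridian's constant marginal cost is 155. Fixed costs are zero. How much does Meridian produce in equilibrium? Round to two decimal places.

Orion's profit: π_O = (326 - Q)q_O - (99q_O). Setting ∂π_O/∂q_O = 0: 227 - 2q_O - (q_M) = 0.
Meridian's profit: π_M = (326 - Q)q_M - (155q_M). Setting ∂π_M/∂q_M = 0: 171 - 2q_M - (q_O) = 0.
Rearranging gives the reaction functions q_O = (227 - q_M)/2 and q_M = (171 - q_O)/2.
Substituting one into the other gives q_O = 283/3 and q_M = 115/3.

38.33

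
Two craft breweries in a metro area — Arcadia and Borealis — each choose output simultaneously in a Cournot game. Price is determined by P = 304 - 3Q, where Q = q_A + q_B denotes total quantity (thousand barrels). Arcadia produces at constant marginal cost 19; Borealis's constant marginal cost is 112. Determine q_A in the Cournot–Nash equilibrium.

Arcadia's profit: π_A = (304 - 3Q)q_A - (19q_A). Setting ∂π_A/∂q_A = 0: 285 - 6q_A - 3(q_B) = 0.
Borealis's first-order condition: 192 - 6q_B - 3(q_A) = 0.
Best responses: q_A = (285 - 3q_B)/6, q_B = (192 - 3q_A)/6.
Solving the pair: q_A = 42, q_B = 11.

42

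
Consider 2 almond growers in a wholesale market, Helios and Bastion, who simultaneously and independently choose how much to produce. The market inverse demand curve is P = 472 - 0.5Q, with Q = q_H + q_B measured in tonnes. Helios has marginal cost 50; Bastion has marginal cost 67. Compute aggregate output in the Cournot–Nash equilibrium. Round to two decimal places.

551.33

Helios's profit: π_H = (472 - 0.5Q)q_H - (50q_H). Setting ∂π_H/∂q_H = 0: 422 - q_H - (1/2)(q_B) = 0.
Bastion's profit: π_B = (472 - 0.5Q)q_B - (67q_B). Setting ∂π_B/∂q_B = 0: 405 - q_B - (1/2)(q_H) = 0.
Best responses: q_H = (422 - (1/2)q_B), q_B = (405 - (1/2)q_H).
Solving the pair: q_H = 878/3, q_B = 776/3.
Total output Q = 878/3 + 776/3 = 1654/3.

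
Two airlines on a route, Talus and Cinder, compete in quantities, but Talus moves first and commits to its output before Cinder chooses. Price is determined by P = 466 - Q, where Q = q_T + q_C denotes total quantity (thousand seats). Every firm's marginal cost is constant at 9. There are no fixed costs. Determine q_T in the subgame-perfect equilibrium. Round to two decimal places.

Solve by backward induction. Given q_T, the follower Cinder maximises π_C = (466 - q_T - q_C)q_C - 9q_C.
Setting the follower's marginal profit to zero, 457 - q_T - 2q_C = 0, i.e. q_C = (457 - q_T)/2.
The leader anticipates this reaction. Substituting into P = 466 - Q gives P = 475/2 - (1/2)q_T, so π_T = (475/2 - (1/2)q_T)q_T - 9q_T.
Leader FOC: 457/2 - q_T = 0, so q_T = 457/2.
Then q_C = (457 - 457/2)/2 = 457/4.

228.50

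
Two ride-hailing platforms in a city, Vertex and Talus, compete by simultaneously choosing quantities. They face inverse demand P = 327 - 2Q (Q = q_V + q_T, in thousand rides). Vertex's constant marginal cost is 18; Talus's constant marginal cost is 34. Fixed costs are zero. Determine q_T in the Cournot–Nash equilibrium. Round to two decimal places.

46.17

Vertex's profit: π_V = (327 - 2Q)q_V - (18q_V). Setting ∂π_V/∂q_V = 0: 309 - 4q_V - 2(q_T) = 0.
Talus's profit: π_T = (327 - 2Q)q_T - (34q_T). Setting ∂π_T/∂q_T = 0: 293 - 4q_T - 2(q_V) = 0.
So q_V = (309 - 2q_T)/4 and q_T = (293 - 2q_V)/4.
Substituting one into the other gives q_V = 325/6 and q_T = 277/6.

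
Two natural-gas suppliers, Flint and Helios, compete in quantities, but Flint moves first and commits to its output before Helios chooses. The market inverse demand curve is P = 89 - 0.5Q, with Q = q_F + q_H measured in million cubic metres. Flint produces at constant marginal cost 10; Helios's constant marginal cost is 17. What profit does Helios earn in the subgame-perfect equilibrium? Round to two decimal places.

Solve by backward induction. Given q_F, the follower Helios maximises π_H = (89 - (1/2)q_F - (1/2)q_H)q_H - 17q_H.
∂π_H/∂q_H = 72 - (1/2)q_F - q_H = 0 gives the reaction function q_H = (72 - (1/2)q_F).
Flint substitutes q_H(q_F) into its own profit: π_F = q_F(89 - (1/2)q_F - (72 - (1/2)q_F)/2) - 10q_F = (53 - (1/4)q_F)q_F - 10q_F.
Leader FOC: 43 - (1/2)q_F = 0, so q_F = 86.
Then q_H = (72 - (1/2)·86) = 29.
Price P = 89 - (1/2)·115 = 63/2.
Helios's profit: (63/2 - 17)·29 = 841/2.

420.50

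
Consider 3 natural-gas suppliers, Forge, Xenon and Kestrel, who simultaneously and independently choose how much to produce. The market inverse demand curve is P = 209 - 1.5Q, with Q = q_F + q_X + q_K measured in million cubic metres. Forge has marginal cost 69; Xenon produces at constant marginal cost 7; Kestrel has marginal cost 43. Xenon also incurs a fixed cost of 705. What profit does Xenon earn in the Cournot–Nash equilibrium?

Forge's profit: π_F = (209 - 1.5Q)q_F - (69q_F). Setting ∂π_F/∂q_F = 0: 140 - 3q_F - (3/2)(q_X + q_K) = 0.
Xenon's profit: π_X = (209 - 1.5Q)q_X - (7q_X). Setting ∂π_X/∂q_X = 0: 202 - 3q_X - (3/2)(q_F + q_K) = 0.
Kestrel's first-order condition: 166 - 3q_K - (3/2)(q_F + q_X) = 0.
Adding the 3 first-order conditions: 508 − 6Q = 0, so Q = 254/3.
Back-substituting: q_F = (140 − 127)/(3/2) = 26/3, q_X = (202 − 127)/(3/2) = 50, q_K = (166 − 127)/(3/2) = 26.
Price P = 209 - (3/2)·(254/3) = 82.
Xenon's profit: (82 - 7)·50 - 705 = 3045.

3045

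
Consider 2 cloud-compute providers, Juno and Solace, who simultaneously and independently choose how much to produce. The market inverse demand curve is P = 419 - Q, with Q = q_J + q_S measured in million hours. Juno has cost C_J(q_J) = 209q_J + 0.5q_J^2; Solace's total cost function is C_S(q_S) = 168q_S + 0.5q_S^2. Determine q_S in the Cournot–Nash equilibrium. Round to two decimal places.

67.88

Juno's profit: π_J = (419 - Q)q_J - (209q_J + (1/2)q_J²). Setting ∂π_J/∂q_J = 0: 210 - 3q_J - (q_S) = 0.
Solace's first-order condition: 251 - 3q_S - (q_J) = 0.
Rearranging gives the reaction functions q_J = (210 - q_S)/3 and q_S = (251 - q_J)/3.
Solving the pair: q_J = 379/8, q_S = 543/8.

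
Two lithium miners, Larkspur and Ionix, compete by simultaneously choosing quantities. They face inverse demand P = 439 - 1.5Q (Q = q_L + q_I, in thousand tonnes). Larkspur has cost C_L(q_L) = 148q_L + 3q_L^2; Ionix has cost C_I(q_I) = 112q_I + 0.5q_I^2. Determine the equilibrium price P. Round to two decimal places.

Larkspur's profit: π_L = (439 - 1.5Q)q_L - (148q_L + 3q_L²). Setting ∂π_L/∂q_L = 0: 291 - 9q_L - (3/2)(q_I) = 0.
Ionix's first-order condition: 327 - 4q_I - (3/2)(q_L) = 0.
Best responses: q_L = (291 - (3/2)q_I)/9, q_I = (327 - (3/2)q_L)/4.
Solving the pair: q_L = 898/45, q_I = 1114/15.
Total output Q = 848/9, so price P = 439 - (3/2)·(848/9) = 893/3.

297.67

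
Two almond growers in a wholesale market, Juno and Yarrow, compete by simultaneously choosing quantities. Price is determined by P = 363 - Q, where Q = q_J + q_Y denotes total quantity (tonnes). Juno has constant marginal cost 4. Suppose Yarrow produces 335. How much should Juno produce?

With the rival's output fixed at 335, Juno's profit is π_J = (363 - 335 - q_J)q_J - (4q_J) = (28 - q_J)q_J - (4q_J).
∂π_J/∂q_J = 24 - 2q_J = 0, so q_J = 12.

12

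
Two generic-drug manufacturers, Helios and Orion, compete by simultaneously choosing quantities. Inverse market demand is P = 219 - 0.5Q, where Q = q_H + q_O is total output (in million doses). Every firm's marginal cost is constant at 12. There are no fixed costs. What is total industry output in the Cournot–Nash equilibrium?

276

Each firm earns π_i = (219 - 0.5Q)q_i - 12q_i.
First-order condition (treating rivals' output as given): 207 - q_i - (1/2)q_j = 0.
With identical firms every q_j equals q_i, so q_j = q_i and 207 = (3/2)q_i, giving q_i = 138.
Total output Q = 138 + 138 = 276.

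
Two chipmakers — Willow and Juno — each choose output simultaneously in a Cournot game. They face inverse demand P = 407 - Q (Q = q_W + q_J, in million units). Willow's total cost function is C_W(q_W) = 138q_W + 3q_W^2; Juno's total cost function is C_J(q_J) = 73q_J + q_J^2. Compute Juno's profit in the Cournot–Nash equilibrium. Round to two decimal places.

12017.50

Willow's profit: π_W = (407 - Q)q_W - (138q_W + 3q_W²). Setting ∂π_W/∂q_W = 0: 269 - 8q_W - (q_J) = 0.
Juno's first-order condition: 334 - 4q_J - (q_W) = 0.
Rearranging gives the reaction functions q_W = (269 - q_J)/8 and q_J = (334 - q_W)/4.
Substituting one into the other gives q_W = 742/31 and q_J = 77.5161.
Price P = 407 - 101.4516 = 305.5484.
Juno's profit: 305.5484·77.5161 - 73·77.5161 - 77.5161² = 12017.5005.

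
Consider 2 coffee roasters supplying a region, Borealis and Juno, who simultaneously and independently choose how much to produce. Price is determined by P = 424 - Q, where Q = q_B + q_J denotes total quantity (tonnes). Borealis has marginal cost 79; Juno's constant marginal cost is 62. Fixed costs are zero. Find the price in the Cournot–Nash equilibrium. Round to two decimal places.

188.33

Borealis's profit: π_B = (424 - Q)q_B - (79q_B). Setting ∂π_B/∂q_B = 0: 345 - 2q_B - (q_J) = 0.
Juno's profit: π_J = (424 - Q)q_J - (62q_J). Setting ∂π_J/∂q_J = 0: 362 - 2q_J - (q_B) = 0.
Best responses: q_B = (345 - q_J)/2, q_J = (362 - q_B)/2.
Substituting one into the other gives q_B = 328/3 and q_J = 379/3.
Total output Q = 707/3, so price P = 424 - 707/3 = 565/3.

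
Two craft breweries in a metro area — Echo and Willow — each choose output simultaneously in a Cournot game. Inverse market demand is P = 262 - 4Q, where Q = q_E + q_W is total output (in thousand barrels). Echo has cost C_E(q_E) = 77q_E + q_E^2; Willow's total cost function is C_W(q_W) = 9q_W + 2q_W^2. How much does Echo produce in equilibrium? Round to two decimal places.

11.62

Echo's profit: π_E = (262 - 4Q)q_E - (77q_E + q_E²). Setting ∂π_E/∂q_E = 0: 185 - 10q_E - 4(q_W) = 0.
Willow's profit: π_W = (262 - 4Q)q_W - (9q_W + 2q_W²). Setting ∂π_W/∂q_W = 0: 253 - 12q_W - 4(q_E) = 0.
Best responses: q_E = (185 - 4q_W)/10, q_W = (253 - 4q_E)/12.
Solving the pair: q_E = 151/13, q_W = 895/52.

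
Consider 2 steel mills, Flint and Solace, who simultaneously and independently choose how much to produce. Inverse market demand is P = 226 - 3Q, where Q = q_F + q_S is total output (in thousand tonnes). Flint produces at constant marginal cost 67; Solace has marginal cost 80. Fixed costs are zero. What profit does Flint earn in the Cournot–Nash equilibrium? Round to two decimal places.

1095.70

Flint's profit: π_F = (226 - 3Q)q_F - (67q_F). Setting ∂π_F/∂q_F = 0: 159 - 6q_F - 3(q_S) = 0.
Solace's first-order condition: 146 - 6q_S - 3(q_F) = 0.
Rearranging gives the reaction functions q_F = (159 - 3q_S)/6 and q_S = (146 - 3q_F)/6.
Substituting one into the other gives q_F = 172/9 and q_S = 133/9.
Price P = 226 - 3·(305/9) = 373/3.
Flint's profit: (373/3 - 67)·(172/9) = 1095.7037.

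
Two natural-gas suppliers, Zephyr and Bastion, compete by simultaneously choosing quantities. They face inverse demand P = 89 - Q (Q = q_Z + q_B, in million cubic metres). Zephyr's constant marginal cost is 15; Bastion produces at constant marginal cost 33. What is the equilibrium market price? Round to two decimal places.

Zephyr's profit: π_Z = (89 - Q)q_Z - (15q_Z). Setting ∂π_Z/∂q_Z = 0: 74 - 2q_Z - (q_B) = 0.
Bastion's profit: π_B = (89 - Q)q_B - (33q_B). Setting ∂π_B/∂q_B = 0: 56 - 2q_B - (q_Z) = 0.
Rearranging gives the reaction functions q_Z = (74 - q_B)/2 and q_B = (56 - q_Z)/2.
Solving the pair: q_Z = 92/3, q_B = 38/3.
Total output Q = 130/3, so price P = 89 - 130/3 = 137/3.

45.67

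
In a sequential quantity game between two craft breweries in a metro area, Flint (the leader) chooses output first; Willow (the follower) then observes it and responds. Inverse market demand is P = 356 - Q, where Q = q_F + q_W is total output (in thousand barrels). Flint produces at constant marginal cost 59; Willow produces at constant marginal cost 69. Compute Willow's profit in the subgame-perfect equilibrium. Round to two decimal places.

4455.56

The follower Willow best-responds to any q_F: π_W = (356 - Q)q_W - 69q_W.
Setting the follower's marginal profit to zero, 287 - q_F - 2q_W = 0, i.e. q_W = (287 - q_F)/2.
The leader anticipates this reaction. Substituting into P = 356 - Q gives P = 425/2 - (1/2)q_F, so π_F = (425/2 - (1/2)q_F)q_F - 59q_F.
The leader's first-order condition 307/2 - q_F = 0 yields q_F = 307/2.
Then q_W = (287 - 307/2)/2 = 267/4.
Price P = 356 - 881/4 = 543/4.
Willow's profit: (543/4 - 69)·(267/4) = 4455.5625.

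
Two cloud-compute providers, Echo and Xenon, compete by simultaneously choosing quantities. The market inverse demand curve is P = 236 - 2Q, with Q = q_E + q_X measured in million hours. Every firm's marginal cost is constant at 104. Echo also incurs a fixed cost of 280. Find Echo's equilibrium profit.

A representative firm's profit is π_i = q_i(236 - 2Q) - 104q_i.
Setting ∂π_i/∂q_i = 0 with rivals' quantities fixed: 132 - 4q_i - 2q_j = 0.
By symmetry each firm produces the same amount; substituting q_j = q_i yields q_i = 132/6 = 22.
Price P = 236 - 2·44 = 148.
Echo's profit: (148 - 104)·22 - 280 = 688.

688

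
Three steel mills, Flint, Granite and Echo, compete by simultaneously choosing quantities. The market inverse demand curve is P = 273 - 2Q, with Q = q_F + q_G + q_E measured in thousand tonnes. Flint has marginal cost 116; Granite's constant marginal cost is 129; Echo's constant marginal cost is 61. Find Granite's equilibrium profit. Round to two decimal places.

Flint's profit: π_F = (273 - 2Q)q_F - (116q_F). Setting ∂π_F/∂q_F = 0: 157 - 4q_F - 2(q_G + q_E) = 0.
Granite's profit: π_G = (273 - 2Q)q_G - (129q_G). Setting ∂π_G/∂q_G = 0: 144 - 4q_G - 2(q_F + q_E) = 0.
Echo's first-order condition: 212 - 4q_E - 2(q_F + q_G) = 0.
Summing all 3 equations gives 513 − 8Q = 0, hence Q = 513/8.
Back-substituting: q_F = (157 − 513/4)/2 = 115/8, q_G = (144 − 513/4)/2 = 63/8, q_E = (212 − 513/4)/2 = 335/8.
Price P = 273 - 2·(513/8) = 579/4.
Granite's profit: (579/4 - 129)·(63/8) = 124.0313.

124.03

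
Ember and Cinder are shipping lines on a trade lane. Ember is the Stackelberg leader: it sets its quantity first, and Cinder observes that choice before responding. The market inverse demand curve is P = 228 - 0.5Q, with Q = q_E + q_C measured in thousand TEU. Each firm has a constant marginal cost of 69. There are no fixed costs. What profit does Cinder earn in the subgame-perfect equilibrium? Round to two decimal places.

3160.13

The follower Cinder best-responds to any q_E: π_C = (228 - 0.5Q)q_C - 69q_C.
Follower FOC: 159 - (1/2)q_E - q_C = 0, so q_C(q_E) = (159 - (1/2)q_E).
The leader anticipates this reaction. Substituting into P = 228 - 0.5Q gives P = 297/2 - (1/4)q_E, so π_E = (297/2 - (1/4)q_E)q_E - 69q_E.
Maximising: ∂π_E/∂q_E = 159/2 - (1/2)q_E = 0, giving q_E = 159.
Then q_C = (159 - (1/2)·159) = 159/2.
Price P = 228 - (1/2)·(477/2) = 435/4.
Cinder's profit: (435/4 - 69)·(159/2) = 3160.1250.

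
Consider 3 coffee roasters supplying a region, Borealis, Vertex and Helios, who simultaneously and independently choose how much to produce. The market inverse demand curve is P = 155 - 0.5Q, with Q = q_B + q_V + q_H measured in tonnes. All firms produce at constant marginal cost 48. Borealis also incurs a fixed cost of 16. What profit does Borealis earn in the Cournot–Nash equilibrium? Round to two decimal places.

Each firm earns π_i = (155 - 0.5Q)q_i - 48q_i.
First-order condition (treating rivals' output as given): 107 - q_i - (1/2)·Σ_{j≠i} q_j = 0.
By symmetry each firm produces the same amount; substituting Σ_{j≠i} q_j = 2q_i yields q_i = 107/2.
Price P = 155 - (1/2)·(321/2) = 299/4.
Borealis's profit: (299/4 - 48)·(107/2) - 16 = 1415.1250.

1415.13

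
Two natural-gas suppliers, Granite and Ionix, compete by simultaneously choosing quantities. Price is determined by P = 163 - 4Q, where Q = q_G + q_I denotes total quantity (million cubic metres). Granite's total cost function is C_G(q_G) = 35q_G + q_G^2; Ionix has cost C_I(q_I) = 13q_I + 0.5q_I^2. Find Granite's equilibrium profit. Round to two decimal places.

Granite's profit: π_G = (163 - 4Q)q_G - (35q_G + q_G²). Setting ∂π_G/∂q_G = 0: 128 - 10q_G - 4(q_I) = 0.
Ionix's first-order condition: 150 - 9q_I - 4(q_G) = 0.
So q_G = (128 - 4q_I)/10 and q_I = (150 - 4q_G)/9.
Solving the pair: q_G = 276/37, q_I = 494/37.
Price P = 163 - 4·(770/37) = 79.7568.
Granite's profit: 79.7568·(276/37) - 35·(276/37) - (276/37)² = 278.2177.

278.22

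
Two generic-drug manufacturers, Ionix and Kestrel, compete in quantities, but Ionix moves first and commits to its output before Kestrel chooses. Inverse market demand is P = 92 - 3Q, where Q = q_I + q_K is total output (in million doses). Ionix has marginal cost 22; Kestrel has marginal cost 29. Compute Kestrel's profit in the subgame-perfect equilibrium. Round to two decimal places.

50.02

Solve by backward induction. Given q_I, the follower Kestrel maximises π_K = (92 - 3q_I - 3q_K)q_K - 29q_K.
∂π_K/∂q_K = 63 - 3q_I - 6q_K = 0 gives the reaction function q_K = (63 - 3q_I)/6.
The leader anticipates this reaction. Substituting into P = 92 - 3Q gives P = 121/2 - (3/2)q_I, so π_I = (121/2 - (3/2)q_I)q_I - 22q_I.
Maximising: ∂π_I/∂q_I = 77/2 - 3q_I = 0, giving q_I = 77/6.
Then q_K = (63 - 3·(77/6))/6 = 49/12.
Price P = 92 - 3·(203/12) = 165/4.
Kestrel's profit: (165/4 - 29)·(49/12) = 50.0208.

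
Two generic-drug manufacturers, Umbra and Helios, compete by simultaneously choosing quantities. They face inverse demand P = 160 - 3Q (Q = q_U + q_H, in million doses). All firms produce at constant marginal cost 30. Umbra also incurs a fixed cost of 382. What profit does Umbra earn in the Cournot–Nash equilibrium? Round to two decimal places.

A representative firm's profit is π_i = q_i(160 - 3Q) - 30q_i.
First-order condition (treating rivals' output as given): 130 - 6q_i - 3q_j = 0.
By symmetry each firm produces the same amount; substituting q_j = q_i yields q_i = 130/9.
Price P = 160 - 3·(260/9) = 220/3.
Umbra's profit: (220/3 - 30)·(130/9) - 382 = 243.9259.

243.93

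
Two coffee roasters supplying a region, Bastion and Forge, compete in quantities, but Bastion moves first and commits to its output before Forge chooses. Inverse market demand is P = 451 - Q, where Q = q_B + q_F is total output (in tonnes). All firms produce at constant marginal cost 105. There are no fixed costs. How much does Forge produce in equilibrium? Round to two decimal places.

Solve by backward induction. Given q_B, the follower Forge maximises π_F = (451 - q_B - q_F)q_F - 105q_F.
Setting the follower's marginal profit to zero, 346 - q_B - 2q_F = 0, i.e. q_F = (346 - q_B)/2.
Bastion substitutes q_F(q_B) into its own profit: π_B = q_B(451 - q_B - (346 - q_B)/2) - 105q_B = (278 - (1/2)q_B)q_B - 105q_B.
Leader FOC: 173 - q_B = 0, so q_B = 173.
Then q_F = (346 - 173)/2 = 173/2.

86.50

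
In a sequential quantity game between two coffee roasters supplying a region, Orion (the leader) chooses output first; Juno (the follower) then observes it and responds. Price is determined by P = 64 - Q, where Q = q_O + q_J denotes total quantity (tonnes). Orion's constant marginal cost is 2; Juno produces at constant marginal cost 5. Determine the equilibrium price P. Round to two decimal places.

18.25

The follower Juno best-responds to any q_O: π_J = (64 - Q)q_J - 5q_J.
∂π_J/∂q_J = 59 - q_O - 2q_J = 0 gives the reaction function q_J = (59 - q_O)/2.
The leader anticipates this reaction. Substituting into P = 64 - Q gives P = 69/2 - (1/2)q_O, so π_O = (69/2 - (1/2)q_O)q_O - 2q_O.
Leader FOC: 65/2 - q_O = 0, so q_O = 65/2.
Then q_J = (59 - 65/2)/2 = 53/4.
Total output Q = 183/4, so price P = 64 - 183/4 = 73/4.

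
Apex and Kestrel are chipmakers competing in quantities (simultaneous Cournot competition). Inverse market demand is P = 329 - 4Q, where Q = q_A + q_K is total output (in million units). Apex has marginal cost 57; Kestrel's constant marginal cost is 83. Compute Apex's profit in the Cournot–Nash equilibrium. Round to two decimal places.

2466.78

Apex's profit: π_A = (329 - 4Q)q_A - (57q_A). Setting ∂π_A/∂q_A = 0: 272 - 8q_A - 4(q_K) = 0.
Kestrel's profit: π_K = (329 - 4Q)q_K - (83q_K). Setting ∂π_K/∂q_K = 0: 246 - 8q_K - 4(q_A) = 0.
So q_A = (272 - 4q_K)/8 and q_K = (246 - 4q_A)/8.
Solving the pair: q_A = 149/6, q_K = 55/3.
Price P = 329 - 4·(259/6) = 469/3.
Apex's profit: (469/3 - 57)·(149/6) = 2466.7778.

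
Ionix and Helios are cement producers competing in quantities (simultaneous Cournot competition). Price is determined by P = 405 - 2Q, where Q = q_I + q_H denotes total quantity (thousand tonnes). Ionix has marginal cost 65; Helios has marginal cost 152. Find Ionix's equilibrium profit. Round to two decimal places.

Ionix's profit: π_I = (405 - 2Q)q_I - (65q_I). Setting ∂π_I/∂q_I = 0: 340 - 4q_I - 2(q_H) = 0.
Helios's profit: π_H = (405 - 2Q)q_H - (152q_H). Setting ∂π_H/∂q_H = 0: 253 - 4q_H - 2(q_I) = 0.
So q_I = (340 - 2q_H)/4 and q_H = (253 - 2q_I)/4.
Substituting one into the other gives q_I = 427/6 and q_H = 83/3.
Price P = 405 - 2·(593/6) = 622/3.
Ionix's profit: (622/3 - 65)·(427/6) = 10129.3889.

10129.39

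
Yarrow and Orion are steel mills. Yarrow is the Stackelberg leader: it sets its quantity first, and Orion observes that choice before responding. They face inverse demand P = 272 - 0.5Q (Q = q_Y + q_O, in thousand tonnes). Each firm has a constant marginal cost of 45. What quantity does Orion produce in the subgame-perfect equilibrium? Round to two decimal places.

Solve by backward induction. Given q_Y, the follower Orion maximises π_O = (272 - (1/2)q_Y - (1/2)q_O)q_O - 45q_O.
Setting the follower's marginal profit to zero, 227 - (1/2)q_Y - q_O = 0, i.e. q_O = (227 - (1/2)q_Y).
The leader anticipates this reaction. Substituting into P = 272 - 0.5Q gives P = 317/2 - (1/4)q_Y, so π_Y = (317/2 - (1/4)q_Y)q_Y - 45q_Y.
The leader's first-order condition 227/2 - (1/2)q_Y = 0 yields q_Y = 227.
Then q_O = (227 - (1/2)·227) = 227/2.

113.50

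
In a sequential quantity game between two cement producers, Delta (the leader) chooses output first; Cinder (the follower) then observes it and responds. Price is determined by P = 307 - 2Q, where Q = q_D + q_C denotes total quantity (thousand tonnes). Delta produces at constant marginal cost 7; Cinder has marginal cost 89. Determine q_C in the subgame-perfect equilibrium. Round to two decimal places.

Solve by backward induction. Given q_D, the follower Cinder maximises π_C = (307 - 2q_D - 2q_C)q_C - 89q_C.
Follower FOC: 218 - 2q_D - 4q_C = 0, so q_C(q_D) = (218 - 2q_D)/4.
The leader anticipates this reaction. Substituting into P = 307 - 2Q gives P = 198 - q_D, so π_D = (198 - q_D)q_D - 7q_D.
The leader's first-order condition 191 - 2q_D = 0 yields q_D = 191/2.
Then q_C = (218 - 2·(191/2))/4 = 27/4.

6.75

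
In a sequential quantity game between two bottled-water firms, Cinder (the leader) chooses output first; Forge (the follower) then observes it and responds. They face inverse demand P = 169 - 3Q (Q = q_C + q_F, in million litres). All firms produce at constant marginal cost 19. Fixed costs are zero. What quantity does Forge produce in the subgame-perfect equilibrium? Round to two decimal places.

12.50

Solve by backward induction. Given q_C, the follower Forge maximises π_F = (169 - 3q_C - 3q_F)q_F - 19q_F.
∂π_F/∂q_F = 150 - 3q_C - 6q_F = 0 gives the reaction function q_F = (150 - 3q_C)/6.
The leader anticipates this reaction. Substituting into P = 169 - 3Q gives P = 94 - (3/2)q_C, so π_C = (94 - (3/2)q_C)q_C - 19q_C.
Leader FOC: 75 - 3q_C = 0, so q_C = 25.
Then q_F = (150 - 3·25)/6 = 25/2.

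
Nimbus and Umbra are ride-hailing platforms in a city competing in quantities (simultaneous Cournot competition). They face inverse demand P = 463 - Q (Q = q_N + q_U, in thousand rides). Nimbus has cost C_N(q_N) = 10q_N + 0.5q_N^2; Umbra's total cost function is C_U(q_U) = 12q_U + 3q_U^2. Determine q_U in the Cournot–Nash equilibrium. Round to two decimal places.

39.13

Nimbus's profit: π_N = (463 - Q)q_N - (10q_N + (1/2)q_N²). Setting ∂π_N/∂q_N = 0: 453 - 3q_N - (q_U) = 0.
Umbra's profit: π_U = (463 - Q)q_U - (12q_U + 3q_U²). Setting ∂π_U/∂q_U = 0: 451 - 8q_U - (q_N) = 0.
Best responses: q_N = (453 - q_U)/3, q_U = (451 - q_N)/8.
Solving the pair: q_N = 137.9565, q_U = 900/23.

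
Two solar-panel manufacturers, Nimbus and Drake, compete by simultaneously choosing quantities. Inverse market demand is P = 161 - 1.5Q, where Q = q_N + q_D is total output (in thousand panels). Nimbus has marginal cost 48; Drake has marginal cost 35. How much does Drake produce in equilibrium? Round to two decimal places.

Nimbus's profit: π_N = (161 - 1.5Q)q_N - (48q_N). Setting ∂π_N/∂q_N = 0: 113 - 3q_N - (3/2)(q_D) = 0.
Drake's profit: π_D = (161 - 1.5Q)q_D - (35q_D). Setting ∂π_D/∂q_D = 0: 126 - 3q_D - (3/2)(q_N) = 0.
Best responses: q_N = (113 - (3/2)q_D)/3, q_D = (126 - (3/2)q_N)/3.
Solving the pair: q_N = 200/9, q_D = 278/9.

30.89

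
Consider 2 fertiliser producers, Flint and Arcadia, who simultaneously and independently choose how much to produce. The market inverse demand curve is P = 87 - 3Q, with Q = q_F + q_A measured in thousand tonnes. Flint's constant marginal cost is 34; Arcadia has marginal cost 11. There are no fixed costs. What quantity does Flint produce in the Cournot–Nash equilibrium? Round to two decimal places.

3.33

Flint's profit: π_F = (87 - 3Q)q_F - (34q_F). Setting ∂π_F/∂q_F = 0: 53 - 6q_F - 3(q_A) = 0.
Arcadia's profit: π_A = (87 - 3Q)q_A - (11q_A). Setting ∂π_A/∂q_A = 0: 76 - 6q_A - 3(q_F) = 0.
Best responses: q_F = (53 - 3q_A)/6, q_A = (76 - 3q_F)/6.
Solving the pair: q_F = 10/3, q_A = 11.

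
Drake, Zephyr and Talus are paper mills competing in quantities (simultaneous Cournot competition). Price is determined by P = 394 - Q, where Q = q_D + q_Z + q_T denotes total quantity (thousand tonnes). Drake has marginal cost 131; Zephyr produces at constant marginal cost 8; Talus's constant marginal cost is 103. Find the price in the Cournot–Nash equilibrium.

Drake's profit: π_D = (394 - Q)q_D - (131q_D). Setting ∂π_D/∂q_D = 0: 263 - 2q_D - (q_Z + q_T) = 0.
Zephyr's first-order condition: 386 - 2q_Z - (q_D + q_T) = 0.
Talus's first-order condition: 291 - 2q_T - (q_D + q_Z) = 0.
Adding the 3 conditions: 940 − 2Q − 2Q = 0, i.e. Q = 235.
Back-substituting: q_D = (263 − 235) = 28, q_Z = (386 − 235) = 151, q_T = (291 − 235) = 56.
Total output Q = 235, so price P = 394 - 235 = 159.

159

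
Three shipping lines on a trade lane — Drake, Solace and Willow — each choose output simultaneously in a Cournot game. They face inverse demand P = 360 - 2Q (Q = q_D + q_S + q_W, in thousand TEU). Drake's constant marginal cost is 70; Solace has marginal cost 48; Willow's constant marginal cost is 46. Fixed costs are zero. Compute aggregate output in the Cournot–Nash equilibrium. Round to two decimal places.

Drake's profit: π_D = (360 - 2Q)q_D - (70q_D). Setting ∂π_D/∂q_D = 0: 290 - 4q_D - 2(q_S + q_W) = 0.
Solace's first-order condition: 312 - 4q_S - 2(q_D + q_W) = 0.
Willow's first-order condition: 314 - 4q_W - 2(q_D + q_S) = 0.
Adding the 3 first-order conditions: 916 − 8Q = 0, so Q = 229/2.
Back-substituting: q_D = (290 − 229)/2 = 61/2, q_S = (312 − 229)/2 = 83/2, q_W = (314 − 229)/2 = 85/2.
Total output Q = 61/2 + 83/2 + 85/2 = 229/2.

114.50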